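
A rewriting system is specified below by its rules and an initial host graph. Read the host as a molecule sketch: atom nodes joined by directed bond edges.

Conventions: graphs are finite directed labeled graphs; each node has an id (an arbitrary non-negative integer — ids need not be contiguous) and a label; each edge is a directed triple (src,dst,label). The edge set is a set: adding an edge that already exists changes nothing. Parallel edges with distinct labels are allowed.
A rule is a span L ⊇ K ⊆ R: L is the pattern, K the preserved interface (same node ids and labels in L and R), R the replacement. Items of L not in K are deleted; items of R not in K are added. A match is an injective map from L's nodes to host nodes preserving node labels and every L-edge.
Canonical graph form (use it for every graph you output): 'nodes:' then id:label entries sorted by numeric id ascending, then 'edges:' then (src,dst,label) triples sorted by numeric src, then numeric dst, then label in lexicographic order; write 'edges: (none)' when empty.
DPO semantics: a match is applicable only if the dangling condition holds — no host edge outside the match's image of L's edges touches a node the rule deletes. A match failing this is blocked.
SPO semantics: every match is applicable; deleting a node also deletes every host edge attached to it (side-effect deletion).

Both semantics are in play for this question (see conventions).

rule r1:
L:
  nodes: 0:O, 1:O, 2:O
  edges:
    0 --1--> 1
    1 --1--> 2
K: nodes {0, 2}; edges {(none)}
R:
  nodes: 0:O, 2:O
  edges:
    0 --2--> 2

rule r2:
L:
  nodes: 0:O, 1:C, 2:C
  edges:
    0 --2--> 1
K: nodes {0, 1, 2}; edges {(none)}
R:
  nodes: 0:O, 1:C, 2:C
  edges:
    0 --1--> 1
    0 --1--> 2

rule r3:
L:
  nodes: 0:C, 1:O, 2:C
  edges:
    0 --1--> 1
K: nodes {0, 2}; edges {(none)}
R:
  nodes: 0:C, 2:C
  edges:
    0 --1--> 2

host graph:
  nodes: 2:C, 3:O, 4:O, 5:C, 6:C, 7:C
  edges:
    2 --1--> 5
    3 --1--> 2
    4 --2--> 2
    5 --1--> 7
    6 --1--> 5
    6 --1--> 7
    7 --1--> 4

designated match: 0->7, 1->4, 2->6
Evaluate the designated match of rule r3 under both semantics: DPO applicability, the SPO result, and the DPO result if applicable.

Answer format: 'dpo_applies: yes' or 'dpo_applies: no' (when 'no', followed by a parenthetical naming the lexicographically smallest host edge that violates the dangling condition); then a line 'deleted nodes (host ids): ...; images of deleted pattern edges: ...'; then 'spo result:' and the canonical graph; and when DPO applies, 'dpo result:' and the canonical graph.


dpo_applies: no
(the rule deletes node 4, which keeps host edge (4,2,2) outside the match image — the dangling condition fails, DPO blocks; SPO proceeds and side-deletes such edges)
deleted nodes (host ids): 4; images of deleted pattern edges: (7,4,1)
spo result:
nodes: 2:C, 3:O, 5:C, 6:C, 7:C
edges: (2,5,1); (3,2,1); (5,7,1); (6,5,1); (6,7,1); (7,6,1)


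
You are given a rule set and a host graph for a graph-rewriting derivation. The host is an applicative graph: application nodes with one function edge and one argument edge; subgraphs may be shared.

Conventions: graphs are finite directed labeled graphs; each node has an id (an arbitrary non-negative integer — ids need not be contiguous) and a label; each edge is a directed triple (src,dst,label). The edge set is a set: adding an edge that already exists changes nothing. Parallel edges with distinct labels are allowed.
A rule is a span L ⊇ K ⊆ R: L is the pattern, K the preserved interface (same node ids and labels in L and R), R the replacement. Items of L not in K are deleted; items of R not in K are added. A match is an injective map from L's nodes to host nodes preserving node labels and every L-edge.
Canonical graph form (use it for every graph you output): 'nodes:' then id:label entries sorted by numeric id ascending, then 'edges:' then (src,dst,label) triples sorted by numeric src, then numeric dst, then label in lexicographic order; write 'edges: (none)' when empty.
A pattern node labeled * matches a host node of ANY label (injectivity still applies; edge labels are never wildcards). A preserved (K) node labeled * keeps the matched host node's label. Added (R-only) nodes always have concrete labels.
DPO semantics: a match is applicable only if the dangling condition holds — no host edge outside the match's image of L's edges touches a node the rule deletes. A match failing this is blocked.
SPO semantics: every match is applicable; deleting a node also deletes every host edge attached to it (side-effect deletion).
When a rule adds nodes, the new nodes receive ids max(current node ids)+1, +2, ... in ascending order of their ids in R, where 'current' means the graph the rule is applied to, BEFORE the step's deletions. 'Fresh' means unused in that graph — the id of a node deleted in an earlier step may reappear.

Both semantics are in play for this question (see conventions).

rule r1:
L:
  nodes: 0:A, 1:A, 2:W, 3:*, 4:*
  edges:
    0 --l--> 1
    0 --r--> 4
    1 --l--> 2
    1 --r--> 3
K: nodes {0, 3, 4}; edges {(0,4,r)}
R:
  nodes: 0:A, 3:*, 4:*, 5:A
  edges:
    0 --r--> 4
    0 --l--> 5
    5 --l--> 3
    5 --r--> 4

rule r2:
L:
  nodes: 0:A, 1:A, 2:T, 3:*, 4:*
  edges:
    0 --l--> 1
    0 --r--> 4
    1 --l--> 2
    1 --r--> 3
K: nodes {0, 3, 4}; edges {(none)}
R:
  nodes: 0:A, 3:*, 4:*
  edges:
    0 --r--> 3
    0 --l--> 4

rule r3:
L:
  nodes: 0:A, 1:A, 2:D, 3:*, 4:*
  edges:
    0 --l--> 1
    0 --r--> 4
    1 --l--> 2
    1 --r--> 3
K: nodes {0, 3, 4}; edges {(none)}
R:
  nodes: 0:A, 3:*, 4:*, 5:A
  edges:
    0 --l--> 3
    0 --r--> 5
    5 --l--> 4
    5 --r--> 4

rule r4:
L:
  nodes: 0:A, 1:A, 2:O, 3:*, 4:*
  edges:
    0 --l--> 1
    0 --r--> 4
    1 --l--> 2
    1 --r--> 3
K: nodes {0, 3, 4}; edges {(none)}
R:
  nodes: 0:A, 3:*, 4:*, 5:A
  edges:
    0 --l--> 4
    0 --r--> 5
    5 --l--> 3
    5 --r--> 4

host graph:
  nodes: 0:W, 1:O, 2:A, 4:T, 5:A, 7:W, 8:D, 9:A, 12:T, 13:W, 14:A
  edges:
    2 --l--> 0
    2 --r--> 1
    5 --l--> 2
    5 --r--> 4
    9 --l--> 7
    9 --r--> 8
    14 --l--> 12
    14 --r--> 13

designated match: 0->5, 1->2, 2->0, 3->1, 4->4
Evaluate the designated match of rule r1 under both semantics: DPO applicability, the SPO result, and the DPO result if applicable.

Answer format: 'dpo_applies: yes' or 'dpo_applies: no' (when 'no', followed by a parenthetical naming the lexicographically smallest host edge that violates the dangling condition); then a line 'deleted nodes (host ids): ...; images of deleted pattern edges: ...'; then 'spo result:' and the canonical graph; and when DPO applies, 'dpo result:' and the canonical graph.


dpo_applies: yes
deleted nodes (host ids): 0, 2; images of deleted pattern edges: (2,0,l); (2,1,r); (5,2,l)
spo result:
nodes: 1:O, 4:T, 5:A, 7:W, 8:D, 9:A, 12:T, 13:W, 14:A, 15:A
edges: (5,4,r); (5,15,l); (9,7,l); (9,8,r); (14,12,l); (14,13,r); (15,1,l); (15,4,r)
dpo result:
nodes: 1:O, 4:T, 5:A, 7:W, 8:D, 9:A, 12:T, 13:W, 14:A, 15:A
edges: (5,4,r); (5,15,l); (9,7,l); (9,8,r); (14,12,l); (14,13,r); (15,1,l); (15,4,r)


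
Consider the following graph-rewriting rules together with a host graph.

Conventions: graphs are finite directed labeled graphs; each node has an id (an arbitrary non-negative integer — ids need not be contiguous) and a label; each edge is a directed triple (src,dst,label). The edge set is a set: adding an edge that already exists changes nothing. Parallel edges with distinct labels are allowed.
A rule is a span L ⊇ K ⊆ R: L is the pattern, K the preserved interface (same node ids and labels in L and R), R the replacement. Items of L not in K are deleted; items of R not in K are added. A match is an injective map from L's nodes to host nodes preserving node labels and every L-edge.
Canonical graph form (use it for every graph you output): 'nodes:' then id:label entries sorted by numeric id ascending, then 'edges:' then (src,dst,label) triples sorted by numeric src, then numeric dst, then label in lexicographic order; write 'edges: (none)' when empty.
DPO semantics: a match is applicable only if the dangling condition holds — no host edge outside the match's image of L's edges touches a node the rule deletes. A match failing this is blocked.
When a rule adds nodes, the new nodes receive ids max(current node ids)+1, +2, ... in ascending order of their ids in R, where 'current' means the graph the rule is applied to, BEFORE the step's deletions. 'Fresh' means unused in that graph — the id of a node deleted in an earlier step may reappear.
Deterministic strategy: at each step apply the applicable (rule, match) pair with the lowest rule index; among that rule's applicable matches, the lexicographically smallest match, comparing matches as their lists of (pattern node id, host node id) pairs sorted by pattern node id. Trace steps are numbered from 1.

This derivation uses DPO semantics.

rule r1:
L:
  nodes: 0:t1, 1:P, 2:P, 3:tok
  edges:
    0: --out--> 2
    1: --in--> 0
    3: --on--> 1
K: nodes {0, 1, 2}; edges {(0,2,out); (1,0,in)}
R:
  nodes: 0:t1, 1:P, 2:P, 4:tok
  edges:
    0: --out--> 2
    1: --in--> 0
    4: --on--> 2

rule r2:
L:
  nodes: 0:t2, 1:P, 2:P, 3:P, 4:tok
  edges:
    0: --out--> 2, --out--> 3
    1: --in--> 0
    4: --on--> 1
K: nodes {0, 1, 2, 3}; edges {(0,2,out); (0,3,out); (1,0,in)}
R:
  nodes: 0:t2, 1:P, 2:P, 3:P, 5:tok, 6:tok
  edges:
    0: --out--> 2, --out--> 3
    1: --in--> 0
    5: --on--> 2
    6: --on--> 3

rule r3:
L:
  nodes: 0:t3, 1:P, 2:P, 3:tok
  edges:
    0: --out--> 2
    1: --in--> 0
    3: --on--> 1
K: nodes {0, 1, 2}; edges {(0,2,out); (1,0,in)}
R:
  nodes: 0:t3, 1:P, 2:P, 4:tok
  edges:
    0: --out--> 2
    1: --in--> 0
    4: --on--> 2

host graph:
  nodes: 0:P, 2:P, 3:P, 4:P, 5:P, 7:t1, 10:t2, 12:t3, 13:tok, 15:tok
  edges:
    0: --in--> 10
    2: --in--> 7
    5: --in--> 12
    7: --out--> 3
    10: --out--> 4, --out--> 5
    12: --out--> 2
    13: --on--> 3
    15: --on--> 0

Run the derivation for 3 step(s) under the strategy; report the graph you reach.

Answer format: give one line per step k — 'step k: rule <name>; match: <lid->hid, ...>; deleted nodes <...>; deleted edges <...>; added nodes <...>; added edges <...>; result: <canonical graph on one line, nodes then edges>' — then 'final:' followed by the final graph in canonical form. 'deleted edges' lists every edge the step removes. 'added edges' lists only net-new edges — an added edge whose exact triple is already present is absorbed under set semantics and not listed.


step 1: rule r2; match: 0->10, 1->0, 2->4, 3->5, 4->15; deleted nodes 15; deleted edges (15,0,on); added nodes 16, 17; added edges (16,4,on); (17,5,on); result: nodes: 0:P, 2:P, 3:P, 4:P, 5:P, 7:t1, 10:t2, 12:t3, 13:tok, 16:tok, 17:tok edges: (0,10,in); (2,7,in); (5,12,in); (7,3,out); (10,4,out); (10,5,out); (12,2,out); (13,3,on); (16,4,on); (17,5,on)
step 2: rule r3; match: 0->12, 1->5, 2->2, 3->17; deleted nodes 17; deleted edges (17,5,on); added nodes 18; added edges (18,2,on); result: nodes: 0:P, 2:P, 3:P, 4:P, 5:P, 7:t1, 10:t2, 12:t3, 13:tok, 16:tok, 18:tok edges: (0,10,in); (2,7,in); (5,12,in); (7,3,out); (10,4,out); (10,5,out); (12,2,out); (13,3,on); (16,4,on); (18,2,on)
step 3: rule r1; match: 0->7, 1->2, 2->3, 3->18; deleted nodes 18; deleted edges (18,2,on); added nodes 19; added edges (19,3,on); result: nodes: 0:P, 2:P, 3:P, 4:P, 5:P, 7:t1, 10:t2, 12:t3, 13:tok, 16:tok, 19:tok edges: (0,10,in); (2,7,in); (5,12,in); (7,3,out); (10,4,out); (10,5,out); (12,2,out); (13,3,on); (16,4,on); (19,3,on)
final:
nodes: 0:P, 2:P, 3:P, 4:P, 5:P, 7:t1, 10:t2, 12:t3, 13:tok, 16:tok, 19:tok
edges: (0,10,in); (2,7,in); (5,12,in); (7,3,out); (10,4,out); (10,5,out); (12,2,out); (13,3,on); (16,4,on); (19,3,on)


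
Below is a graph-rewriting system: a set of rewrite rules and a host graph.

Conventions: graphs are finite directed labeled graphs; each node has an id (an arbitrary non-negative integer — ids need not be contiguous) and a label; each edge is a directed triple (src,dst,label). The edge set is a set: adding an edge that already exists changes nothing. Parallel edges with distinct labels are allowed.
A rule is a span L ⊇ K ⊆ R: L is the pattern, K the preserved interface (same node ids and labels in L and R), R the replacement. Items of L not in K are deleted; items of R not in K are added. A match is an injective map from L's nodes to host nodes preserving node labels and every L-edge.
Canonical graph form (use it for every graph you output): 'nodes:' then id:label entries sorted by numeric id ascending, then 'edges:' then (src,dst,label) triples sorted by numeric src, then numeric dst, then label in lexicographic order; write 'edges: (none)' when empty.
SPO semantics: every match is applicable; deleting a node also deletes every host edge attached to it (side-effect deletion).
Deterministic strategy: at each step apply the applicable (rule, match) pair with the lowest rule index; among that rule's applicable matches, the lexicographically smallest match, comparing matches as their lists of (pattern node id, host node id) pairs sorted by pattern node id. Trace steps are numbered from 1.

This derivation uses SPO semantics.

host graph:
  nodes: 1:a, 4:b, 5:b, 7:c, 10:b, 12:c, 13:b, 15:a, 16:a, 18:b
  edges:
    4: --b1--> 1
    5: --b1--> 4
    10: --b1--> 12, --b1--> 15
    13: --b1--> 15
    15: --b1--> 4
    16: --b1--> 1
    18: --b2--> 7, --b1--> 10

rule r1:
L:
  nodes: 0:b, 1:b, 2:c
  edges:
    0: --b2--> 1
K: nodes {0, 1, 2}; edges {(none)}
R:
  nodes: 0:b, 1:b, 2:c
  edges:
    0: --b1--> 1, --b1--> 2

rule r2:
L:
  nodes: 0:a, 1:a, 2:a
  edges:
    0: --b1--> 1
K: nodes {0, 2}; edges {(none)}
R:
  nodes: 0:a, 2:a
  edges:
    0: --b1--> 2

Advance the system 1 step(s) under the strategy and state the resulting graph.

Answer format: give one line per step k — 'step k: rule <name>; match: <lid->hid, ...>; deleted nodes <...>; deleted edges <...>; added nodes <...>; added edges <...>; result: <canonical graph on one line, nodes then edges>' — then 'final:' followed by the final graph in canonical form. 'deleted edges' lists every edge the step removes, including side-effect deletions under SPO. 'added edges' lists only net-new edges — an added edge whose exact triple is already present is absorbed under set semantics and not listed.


step 1: rule r2; match: 0->16, 1->1, 2->15; deleted nodes 1; deleted edges (4,1,b1); (16,1,b1); added nodes (none); added edges (16,15,b1); result: nodes: 4:b, 5:b, 7:c, 10:b, 12:c, 13:b, 15:a, 16:a, 18:b edges: (5,4,b1); (10,12,b1); (10,15,b1); (13,15,b1); (15,4,b1); (16,15,b1); (18,7,b2); (18,10,b1)
final:
nodes: 4:b, 5:b, 7:c, 10:b, 12:c, 13:b, 15:a, 16:a, 18:b
edges: (5,4,b1); (10,12,b1); (10,15,b1); (13,15,b1); (15,4,b1); (16,15,b1); (18,7,b2); (18,10,b1)


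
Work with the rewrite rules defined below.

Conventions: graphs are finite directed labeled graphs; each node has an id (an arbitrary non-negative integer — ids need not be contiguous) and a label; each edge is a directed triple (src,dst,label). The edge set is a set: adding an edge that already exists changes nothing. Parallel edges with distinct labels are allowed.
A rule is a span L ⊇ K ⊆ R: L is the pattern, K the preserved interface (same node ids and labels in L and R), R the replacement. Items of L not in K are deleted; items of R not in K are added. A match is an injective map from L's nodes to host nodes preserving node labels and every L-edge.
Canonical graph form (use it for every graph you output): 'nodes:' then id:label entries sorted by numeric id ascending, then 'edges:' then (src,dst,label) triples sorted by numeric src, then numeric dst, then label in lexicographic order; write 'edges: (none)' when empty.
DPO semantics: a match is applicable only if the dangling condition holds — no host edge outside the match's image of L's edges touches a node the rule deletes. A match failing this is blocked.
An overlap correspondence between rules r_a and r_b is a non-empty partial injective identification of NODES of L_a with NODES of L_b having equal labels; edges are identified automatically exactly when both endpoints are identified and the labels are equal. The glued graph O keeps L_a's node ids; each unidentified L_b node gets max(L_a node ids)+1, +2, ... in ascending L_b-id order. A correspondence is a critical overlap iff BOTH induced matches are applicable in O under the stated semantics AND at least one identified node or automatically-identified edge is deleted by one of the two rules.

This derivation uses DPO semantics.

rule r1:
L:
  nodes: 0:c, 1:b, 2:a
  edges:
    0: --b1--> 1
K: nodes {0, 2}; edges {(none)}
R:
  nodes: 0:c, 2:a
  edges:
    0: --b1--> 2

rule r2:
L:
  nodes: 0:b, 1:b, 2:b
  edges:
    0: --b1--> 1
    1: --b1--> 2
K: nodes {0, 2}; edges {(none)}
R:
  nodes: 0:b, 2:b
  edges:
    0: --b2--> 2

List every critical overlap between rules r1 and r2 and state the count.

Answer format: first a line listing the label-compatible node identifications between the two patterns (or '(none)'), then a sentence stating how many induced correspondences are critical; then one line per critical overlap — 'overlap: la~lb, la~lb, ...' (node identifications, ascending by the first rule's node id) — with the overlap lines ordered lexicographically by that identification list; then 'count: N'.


label-compatible node identifications between L(r1) and L(r2): 1~0, 1~1, 1~2
0 of the induced correspondences are critical overlaps of r1 and r2.
count: 0


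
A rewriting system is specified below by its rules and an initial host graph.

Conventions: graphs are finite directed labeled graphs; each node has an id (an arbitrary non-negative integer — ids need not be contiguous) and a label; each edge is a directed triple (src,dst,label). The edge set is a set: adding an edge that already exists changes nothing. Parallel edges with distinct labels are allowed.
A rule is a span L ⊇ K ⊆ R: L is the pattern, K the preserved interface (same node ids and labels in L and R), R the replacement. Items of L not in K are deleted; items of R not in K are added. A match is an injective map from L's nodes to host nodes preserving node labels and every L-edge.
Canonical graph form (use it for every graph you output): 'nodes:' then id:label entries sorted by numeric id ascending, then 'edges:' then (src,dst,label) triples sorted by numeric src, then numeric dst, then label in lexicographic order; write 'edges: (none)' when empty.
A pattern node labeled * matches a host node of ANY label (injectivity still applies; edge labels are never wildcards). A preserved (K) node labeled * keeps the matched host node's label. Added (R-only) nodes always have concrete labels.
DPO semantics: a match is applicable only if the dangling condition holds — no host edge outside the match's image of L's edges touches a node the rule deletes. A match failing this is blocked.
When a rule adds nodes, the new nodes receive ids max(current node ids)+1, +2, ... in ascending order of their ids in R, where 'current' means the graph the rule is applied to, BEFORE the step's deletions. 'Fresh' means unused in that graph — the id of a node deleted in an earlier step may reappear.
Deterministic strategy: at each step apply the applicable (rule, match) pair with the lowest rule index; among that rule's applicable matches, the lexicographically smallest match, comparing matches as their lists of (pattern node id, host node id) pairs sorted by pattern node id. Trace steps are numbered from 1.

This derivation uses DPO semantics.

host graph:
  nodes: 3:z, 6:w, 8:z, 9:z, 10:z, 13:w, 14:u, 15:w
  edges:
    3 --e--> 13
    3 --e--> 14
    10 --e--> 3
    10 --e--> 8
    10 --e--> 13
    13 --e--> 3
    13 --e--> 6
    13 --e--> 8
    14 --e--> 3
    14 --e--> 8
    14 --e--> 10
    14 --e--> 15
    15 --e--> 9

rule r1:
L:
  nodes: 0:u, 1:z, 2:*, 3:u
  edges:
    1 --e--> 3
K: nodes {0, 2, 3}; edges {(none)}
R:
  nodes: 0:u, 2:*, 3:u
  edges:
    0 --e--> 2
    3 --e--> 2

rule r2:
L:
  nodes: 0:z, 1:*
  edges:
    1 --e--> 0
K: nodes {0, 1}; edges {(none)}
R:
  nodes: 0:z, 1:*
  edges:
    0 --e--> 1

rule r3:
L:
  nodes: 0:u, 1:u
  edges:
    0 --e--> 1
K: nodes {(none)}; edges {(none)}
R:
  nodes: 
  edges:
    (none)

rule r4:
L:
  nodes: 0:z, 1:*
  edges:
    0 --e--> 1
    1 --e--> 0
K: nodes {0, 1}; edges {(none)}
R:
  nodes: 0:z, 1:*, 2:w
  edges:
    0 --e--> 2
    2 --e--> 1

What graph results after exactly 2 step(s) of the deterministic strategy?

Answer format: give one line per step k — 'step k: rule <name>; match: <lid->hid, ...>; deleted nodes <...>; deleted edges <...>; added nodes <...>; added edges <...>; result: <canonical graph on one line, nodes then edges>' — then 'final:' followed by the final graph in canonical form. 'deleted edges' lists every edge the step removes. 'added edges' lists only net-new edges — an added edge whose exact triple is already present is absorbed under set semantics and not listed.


step 1: rule r2; match: 0->3, 1->10; deleted nodes (none); deleted edges (10,3,e); added nodes (none); added edges (3,10,e); result: nodes: 3:z, 6:w, 8:z, 9:z, 10:z, 13:w, 14:u, 15:w edges: (3,10,e); (3,13,e); (3,14,e); (10,8,e); (10,13,e); (13,3,e); (13,6,e); (13,8,e); (14,3,e); (14,8,e); (14,10,e); (14,15,e); (15,9,e)
step 2: rule r2; match: 0->3, 1->13; deleted nodes (none); deleted edges (13,3,e); added nodes (none); added edges (none); result: nodes: 3:z, 6:w, 8:z, 9:z, 10:z, 13:w, 14:u, 15:w edges: (3,10,e); (3,13,e); (3,14,e); (10,8,e); (10,13,e); (13,6,e); (13,8,e); (14,3,e); (14,8,e); (14,10,e); (14,15,e); (15,9,e)
final:
nodes: 3:z, 6:w, 8:z, 9:z, 10:z, 13:w, 14:u, 15:w
edges: (3,10,e); (3,13,e); (3,14,e); (10,8,e); (10,13,e); (13,6,e); (13,8,e); (14,3,e); (14,8,e); (14,10,e); (14,15,e); (15,9,e)


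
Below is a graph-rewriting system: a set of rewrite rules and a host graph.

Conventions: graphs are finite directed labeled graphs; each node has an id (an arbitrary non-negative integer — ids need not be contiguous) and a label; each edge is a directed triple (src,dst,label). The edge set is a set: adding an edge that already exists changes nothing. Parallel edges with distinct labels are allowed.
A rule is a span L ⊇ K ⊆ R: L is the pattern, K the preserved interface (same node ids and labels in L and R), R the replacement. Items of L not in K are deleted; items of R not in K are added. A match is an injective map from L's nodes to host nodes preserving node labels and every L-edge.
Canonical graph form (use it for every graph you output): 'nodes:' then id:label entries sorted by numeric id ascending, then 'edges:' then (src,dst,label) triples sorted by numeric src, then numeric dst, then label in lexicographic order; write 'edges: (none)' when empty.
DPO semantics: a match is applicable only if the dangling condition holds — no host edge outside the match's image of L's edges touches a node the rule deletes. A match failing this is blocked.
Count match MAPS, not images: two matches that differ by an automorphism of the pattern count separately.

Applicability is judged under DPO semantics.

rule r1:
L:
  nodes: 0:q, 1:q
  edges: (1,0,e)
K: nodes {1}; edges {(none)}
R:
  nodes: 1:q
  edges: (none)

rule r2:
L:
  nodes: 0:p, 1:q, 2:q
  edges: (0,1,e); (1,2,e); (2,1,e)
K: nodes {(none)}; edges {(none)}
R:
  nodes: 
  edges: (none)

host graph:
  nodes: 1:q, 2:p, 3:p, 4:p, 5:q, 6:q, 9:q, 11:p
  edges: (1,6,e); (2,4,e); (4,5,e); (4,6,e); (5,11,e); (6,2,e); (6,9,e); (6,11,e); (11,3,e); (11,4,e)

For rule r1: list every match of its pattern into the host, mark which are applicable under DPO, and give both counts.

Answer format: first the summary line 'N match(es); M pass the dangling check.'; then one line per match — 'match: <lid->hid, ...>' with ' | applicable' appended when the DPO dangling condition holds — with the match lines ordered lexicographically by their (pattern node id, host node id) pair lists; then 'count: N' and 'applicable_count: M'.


2 match(es); 1 pass the dangling check.
match: 0->6, 1->1
match: 0->9, 1->6 | applicable
count: 2
applicable_count: 1


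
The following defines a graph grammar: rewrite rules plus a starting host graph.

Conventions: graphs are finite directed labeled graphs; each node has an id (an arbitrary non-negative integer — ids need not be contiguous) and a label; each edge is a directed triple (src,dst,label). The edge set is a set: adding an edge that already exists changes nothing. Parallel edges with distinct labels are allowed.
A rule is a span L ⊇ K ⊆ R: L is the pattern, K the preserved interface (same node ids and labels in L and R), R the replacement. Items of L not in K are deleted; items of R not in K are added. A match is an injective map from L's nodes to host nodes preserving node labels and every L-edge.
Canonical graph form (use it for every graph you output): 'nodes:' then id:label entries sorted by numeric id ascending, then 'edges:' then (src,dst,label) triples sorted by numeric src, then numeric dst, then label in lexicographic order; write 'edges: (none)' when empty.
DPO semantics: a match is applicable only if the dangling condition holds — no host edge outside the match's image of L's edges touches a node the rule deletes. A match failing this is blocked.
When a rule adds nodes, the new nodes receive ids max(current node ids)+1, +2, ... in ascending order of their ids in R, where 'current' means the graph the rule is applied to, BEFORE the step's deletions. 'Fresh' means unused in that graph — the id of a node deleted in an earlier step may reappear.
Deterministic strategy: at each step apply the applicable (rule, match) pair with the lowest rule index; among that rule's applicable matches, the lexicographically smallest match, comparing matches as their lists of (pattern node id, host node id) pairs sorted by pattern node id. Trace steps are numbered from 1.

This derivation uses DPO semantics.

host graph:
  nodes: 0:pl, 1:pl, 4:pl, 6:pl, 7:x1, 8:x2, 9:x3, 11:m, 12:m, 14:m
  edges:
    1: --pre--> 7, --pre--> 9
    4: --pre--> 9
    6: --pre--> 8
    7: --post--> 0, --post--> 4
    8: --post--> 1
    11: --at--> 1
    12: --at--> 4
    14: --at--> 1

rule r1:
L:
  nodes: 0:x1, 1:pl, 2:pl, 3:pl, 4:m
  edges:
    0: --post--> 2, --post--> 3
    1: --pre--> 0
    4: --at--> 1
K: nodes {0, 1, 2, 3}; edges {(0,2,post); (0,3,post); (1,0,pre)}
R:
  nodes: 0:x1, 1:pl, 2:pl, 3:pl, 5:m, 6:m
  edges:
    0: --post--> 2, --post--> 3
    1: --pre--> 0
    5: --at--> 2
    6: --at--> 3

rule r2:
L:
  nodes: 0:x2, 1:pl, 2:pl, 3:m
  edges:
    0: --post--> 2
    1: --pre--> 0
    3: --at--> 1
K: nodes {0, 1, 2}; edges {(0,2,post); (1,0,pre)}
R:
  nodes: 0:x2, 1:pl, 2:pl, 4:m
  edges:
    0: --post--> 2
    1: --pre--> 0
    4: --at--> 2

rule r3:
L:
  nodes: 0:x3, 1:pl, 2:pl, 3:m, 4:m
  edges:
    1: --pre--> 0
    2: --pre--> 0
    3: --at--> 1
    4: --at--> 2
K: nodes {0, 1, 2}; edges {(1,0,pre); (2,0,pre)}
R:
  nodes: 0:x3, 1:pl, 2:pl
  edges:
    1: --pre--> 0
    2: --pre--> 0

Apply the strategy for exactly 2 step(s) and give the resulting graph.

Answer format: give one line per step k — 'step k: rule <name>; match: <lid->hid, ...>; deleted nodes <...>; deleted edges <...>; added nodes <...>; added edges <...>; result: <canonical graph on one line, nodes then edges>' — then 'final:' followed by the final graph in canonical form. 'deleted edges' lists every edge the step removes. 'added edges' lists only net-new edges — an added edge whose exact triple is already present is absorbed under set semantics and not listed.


step 1: rule r1; match: 0->7, 1->1, 2->0, 3->4, 4->11; deleted nodes 11; deleted edges (11,1,at); added nodes 15, 16; added edges (15,0,at); (16,4,at); result: nodes: 0:pl, 1:pl, 4:pl, 6:pl, 7:x1, 8:x2, 9:x3, 12:m, 14:m, 15:m, 16:m edges: (1,7,pre); (1,9,pre); (4,9,pre); (6,8,pre); (7,0,post); (7,4,post); (8,1,post); (12,4,at); (14,1,at); (15,0,at); (16,4,at)
step 2: rule r1; match: 0->7, 1->1, 2->0, 3->4, 4->14; deleted nodes 14; deleted edges (14,1,at); added nodes 17, 18; added edges (17,0,at); (18,4,at); result: nodes: 0:pl, 1:pl, 4:pl, 6:pl, 7:x1, 8:x2, 9:x3, 12:m, 15:m, 16:m, 17:m, 18:m edges: (1,7,pre); (1,9,pre); (4,9,pre); (6,8,pre); (7,0,post); (7,4,post); (8,1,post); (12,4,at); (15,0,at); (16,4,at); (17,0,at); (18,4,at)
final:
nodes: 0:pl, 1:pl, 4:pl, 6:pl, 7:x1, 8:x2, 9:x3, 12:m, 15:m, 16:m, 17:m, 18:m
edges: (1,7,pre); (1,9,pre); (4,9,pre); (6,8,pre); (7,0,post); (7,4,post); (8,1,post); (12,4,at); (15,0,at); (16,4,at); (17,0,at); (18,4,at)


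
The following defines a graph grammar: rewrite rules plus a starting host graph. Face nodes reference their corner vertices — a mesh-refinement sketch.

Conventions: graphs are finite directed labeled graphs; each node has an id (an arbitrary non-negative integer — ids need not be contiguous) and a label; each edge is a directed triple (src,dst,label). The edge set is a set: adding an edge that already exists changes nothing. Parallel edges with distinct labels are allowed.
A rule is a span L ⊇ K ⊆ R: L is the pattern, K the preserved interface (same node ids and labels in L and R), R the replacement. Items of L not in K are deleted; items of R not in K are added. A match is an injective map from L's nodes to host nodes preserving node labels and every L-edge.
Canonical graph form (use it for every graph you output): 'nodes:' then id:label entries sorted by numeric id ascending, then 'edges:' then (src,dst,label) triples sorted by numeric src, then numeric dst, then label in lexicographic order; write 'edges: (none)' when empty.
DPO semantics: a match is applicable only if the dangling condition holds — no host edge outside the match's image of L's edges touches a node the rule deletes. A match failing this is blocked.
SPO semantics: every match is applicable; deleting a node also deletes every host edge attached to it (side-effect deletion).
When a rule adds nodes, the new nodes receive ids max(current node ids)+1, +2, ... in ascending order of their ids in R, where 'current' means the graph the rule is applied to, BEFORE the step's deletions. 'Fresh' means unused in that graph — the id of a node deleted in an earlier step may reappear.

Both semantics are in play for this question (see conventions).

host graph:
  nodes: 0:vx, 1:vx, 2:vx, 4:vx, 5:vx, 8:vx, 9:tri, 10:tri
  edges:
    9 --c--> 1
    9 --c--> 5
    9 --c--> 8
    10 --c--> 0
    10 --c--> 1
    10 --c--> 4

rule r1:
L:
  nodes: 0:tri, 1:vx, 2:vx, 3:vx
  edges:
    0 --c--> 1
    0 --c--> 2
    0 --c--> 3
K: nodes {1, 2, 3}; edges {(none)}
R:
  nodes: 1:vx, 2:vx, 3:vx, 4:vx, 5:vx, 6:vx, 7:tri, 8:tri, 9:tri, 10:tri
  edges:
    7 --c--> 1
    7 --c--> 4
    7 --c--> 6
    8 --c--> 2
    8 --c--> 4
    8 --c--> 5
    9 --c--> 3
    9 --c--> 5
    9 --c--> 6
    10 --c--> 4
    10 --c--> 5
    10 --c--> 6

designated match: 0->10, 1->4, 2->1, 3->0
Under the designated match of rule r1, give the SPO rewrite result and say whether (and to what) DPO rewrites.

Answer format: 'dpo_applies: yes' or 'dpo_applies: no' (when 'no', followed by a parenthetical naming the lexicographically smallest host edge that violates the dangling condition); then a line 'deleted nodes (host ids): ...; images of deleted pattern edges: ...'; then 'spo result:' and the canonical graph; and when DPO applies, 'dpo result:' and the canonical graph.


dpo_applies: yes
deleted nodes (host ids): 10; images of deleted pattern edges: (10,0,c); (10,1,c); (10,4,c)
spo result:
nodes: 0:vx, 1:vx, 2:vx, 4:vx, 5:vx, 8:vx, 9:tri, 11:vx, 12:vx, 13:vx, 14:tri, 15:tri, 16:tri, 17:tri
edges: (9,1,c); (9,5,c); (9,8,c); (14,4,c); (14,11,c); (14,13,c); (15,1,c); (15,11,c); (15,12,c); (16,0,c); (16,12,c); (16,13,c); (17,11,c); (17,12,c); (17,13,c)
dpo result:
nodes: 0:vx, 1:vx, 2:vx, 4:vx, 5:vx, 8:vx, 9:tri, 11:vx, 12:vx, 13:vx, 14:tri, 15:tri, 16:tri, 17:tri
edges: (9,1,c); (9,5,c); (9,8,c); (14,4,c); (14,11,c); (14,13,c); (15,1,c); (15,11,c); (15,12,c); (16,0,c); (16,12,c); (16,13,c); (17,11,c); (17,12,c); (17,13,c)


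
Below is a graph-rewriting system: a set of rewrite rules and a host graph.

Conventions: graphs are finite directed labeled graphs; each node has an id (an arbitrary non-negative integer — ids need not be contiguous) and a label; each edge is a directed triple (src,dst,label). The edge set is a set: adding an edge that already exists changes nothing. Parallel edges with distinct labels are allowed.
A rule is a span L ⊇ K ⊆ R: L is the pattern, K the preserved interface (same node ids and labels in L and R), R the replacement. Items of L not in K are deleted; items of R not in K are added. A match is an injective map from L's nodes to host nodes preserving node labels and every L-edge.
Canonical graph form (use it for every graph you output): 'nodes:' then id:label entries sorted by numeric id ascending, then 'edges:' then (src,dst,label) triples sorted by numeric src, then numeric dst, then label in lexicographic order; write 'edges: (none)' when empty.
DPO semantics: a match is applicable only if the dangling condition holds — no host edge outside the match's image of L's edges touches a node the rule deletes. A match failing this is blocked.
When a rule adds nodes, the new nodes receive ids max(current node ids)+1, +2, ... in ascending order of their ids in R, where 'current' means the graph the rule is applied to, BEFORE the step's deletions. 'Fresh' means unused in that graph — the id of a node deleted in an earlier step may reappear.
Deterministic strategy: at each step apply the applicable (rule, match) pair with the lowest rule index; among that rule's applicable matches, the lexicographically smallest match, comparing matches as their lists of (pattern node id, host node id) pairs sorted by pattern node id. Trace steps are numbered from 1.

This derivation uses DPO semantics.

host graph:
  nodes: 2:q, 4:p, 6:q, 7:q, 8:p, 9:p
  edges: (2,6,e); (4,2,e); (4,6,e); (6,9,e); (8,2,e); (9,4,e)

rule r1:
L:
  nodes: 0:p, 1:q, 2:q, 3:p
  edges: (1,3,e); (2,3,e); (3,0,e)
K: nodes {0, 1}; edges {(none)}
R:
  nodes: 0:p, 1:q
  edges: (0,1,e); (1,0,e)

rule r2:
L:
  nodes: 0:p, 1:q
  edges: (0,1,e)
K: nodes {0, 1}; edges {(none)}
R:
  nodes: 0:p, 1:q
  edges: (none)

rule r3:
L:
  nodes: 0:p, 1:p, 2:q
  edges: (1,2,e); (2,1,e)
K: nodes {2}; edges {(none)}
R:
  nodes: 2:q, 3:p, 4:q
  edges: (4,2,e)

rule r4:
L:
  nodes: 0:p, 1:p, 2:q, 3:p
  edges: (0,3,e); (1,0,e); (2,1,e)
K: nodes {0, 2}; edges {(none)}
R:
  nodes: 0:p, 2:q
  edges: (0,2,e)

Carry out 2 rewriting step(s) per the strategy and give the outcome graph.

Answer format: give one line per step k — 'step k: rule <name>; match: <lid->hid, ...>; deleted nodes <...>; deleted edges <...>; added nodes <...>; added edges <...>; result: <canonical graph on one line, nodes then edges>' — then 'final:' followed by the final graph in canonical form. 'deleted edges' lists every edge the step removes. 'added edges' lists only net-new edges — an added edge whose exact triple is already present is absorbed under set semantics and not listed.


step 1: rule r2; match: 0->4, 1->2; deleted nodes (none); deleted edges (4,2,e); added nodes (none); added edges (none); result: nodes: 2:q, 4:p, 6:q, 7:q, 8:p, 9:p edges: (2,6,e); (4,6,e); (6,9,e); (8,2,e); (9,4,e)
step 2: rule r2; match: 0->4, 1->6; deleted nodes (none); deleted edges (4,6,e); added nodes (none); added edges (none); result: nodes: 2:q, 4:p, 6:q, 7:q, 8:p, 9:p edges: (2,6,e); (6,9,e); (8,2,e); (9,4,e)
final:
nodes: 2:q, 4:p, 6:q, 7:q, 8:p, 9:p
edges: (2,6,e); (6,9,e); (8,2,e); (9,4,e)


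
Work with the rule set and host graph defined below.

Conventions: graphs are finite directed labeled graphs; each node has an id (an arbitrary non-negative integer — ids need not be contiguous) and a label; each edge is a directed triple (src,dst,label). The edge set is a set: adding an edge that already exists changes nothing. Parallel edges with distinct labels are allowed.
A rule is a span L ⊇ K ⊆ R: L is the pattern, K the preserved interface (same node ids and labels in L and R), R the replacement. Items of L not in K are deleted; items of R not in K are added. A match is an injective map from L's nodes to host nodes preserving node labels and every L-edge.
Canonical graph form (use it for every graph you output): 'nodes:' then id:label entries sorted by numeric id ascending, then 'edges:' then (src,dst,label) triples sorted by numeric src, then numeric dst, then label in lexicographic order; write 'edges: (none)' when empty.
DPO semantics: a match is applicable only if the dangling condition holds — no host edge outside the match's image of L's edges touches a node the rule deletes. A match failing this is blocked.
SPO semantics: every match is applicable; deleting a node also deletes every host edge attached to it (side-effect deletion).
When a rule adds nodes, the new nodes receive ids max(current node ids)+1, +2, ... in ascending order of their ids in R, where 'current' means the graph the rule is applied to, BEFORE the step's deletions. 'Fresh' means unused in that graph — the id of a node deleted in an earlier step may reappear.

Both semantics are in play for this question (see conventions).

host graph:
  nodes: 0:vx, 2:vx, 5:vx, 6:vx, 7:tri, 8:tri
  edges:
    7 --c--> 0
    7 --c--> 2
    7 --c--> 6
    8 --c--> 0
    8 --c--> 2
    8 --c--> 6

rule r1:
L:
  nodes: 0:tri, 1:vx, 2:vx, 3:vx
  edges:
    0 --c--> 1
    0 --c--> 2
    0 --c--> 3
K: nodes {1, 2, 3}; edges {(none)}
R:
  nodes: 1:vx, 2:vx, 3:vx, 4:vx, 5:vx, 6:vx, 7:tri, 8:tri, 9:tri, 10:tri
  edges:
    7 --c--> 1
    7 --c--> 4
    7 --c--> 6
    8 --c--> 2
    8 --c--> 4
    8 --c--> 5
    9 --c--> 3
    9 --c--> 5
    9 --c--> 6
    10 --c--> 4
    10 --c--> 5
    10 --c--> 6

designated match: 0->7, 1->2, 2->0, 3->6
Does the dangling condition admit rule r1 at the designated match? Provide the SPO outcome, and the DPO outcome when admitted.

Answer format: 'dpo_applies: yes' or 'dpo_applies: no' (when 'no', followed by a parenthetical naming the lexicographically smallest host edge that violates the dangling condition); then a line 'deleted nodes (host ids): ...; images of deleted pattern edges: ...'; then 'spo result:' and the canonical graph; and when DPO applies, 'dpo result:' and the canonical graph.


dpo_applies: yes
deleted nodes (host ids): 7; images of deleted pattern edges: (7,0,c); (7,2,c); (7,6,c)
spo result:
nodes: 0:vx, 2:vx, 5:vx, 6:vx, 8:tri, 9:vx, 10:vx, 11:vx, 12:tri, 13:tri, 14:tri, 15:tri
edges: (8,0,c); (8,2,c); (8,6,c); (12,2,c); (12,9,c); (12,11,c); (13,0,c); (13,9,c); (13,10,c); (14,6,c); (14,10,c); (14,11,c); (15,9,c); (15,10,c); (15,11,c)
dpo result:
nodes: 0:vx, 2:vx, 5:vx, 6:vx, 8:tri, 9:vx, 10:vx, 11:vx, 12:tri, 13:tri, 14:tri, 15:tri
edges: (8,0,c); (8,2,c); (8,6,c); (12,2,c); (12,9,c); (12,11,c); (13,0,c); (13,9,c); (13,10,c); (14,6,c); (14,10,c); (14,11,c); (15,9,c); (15,10,c); (15,11,c)


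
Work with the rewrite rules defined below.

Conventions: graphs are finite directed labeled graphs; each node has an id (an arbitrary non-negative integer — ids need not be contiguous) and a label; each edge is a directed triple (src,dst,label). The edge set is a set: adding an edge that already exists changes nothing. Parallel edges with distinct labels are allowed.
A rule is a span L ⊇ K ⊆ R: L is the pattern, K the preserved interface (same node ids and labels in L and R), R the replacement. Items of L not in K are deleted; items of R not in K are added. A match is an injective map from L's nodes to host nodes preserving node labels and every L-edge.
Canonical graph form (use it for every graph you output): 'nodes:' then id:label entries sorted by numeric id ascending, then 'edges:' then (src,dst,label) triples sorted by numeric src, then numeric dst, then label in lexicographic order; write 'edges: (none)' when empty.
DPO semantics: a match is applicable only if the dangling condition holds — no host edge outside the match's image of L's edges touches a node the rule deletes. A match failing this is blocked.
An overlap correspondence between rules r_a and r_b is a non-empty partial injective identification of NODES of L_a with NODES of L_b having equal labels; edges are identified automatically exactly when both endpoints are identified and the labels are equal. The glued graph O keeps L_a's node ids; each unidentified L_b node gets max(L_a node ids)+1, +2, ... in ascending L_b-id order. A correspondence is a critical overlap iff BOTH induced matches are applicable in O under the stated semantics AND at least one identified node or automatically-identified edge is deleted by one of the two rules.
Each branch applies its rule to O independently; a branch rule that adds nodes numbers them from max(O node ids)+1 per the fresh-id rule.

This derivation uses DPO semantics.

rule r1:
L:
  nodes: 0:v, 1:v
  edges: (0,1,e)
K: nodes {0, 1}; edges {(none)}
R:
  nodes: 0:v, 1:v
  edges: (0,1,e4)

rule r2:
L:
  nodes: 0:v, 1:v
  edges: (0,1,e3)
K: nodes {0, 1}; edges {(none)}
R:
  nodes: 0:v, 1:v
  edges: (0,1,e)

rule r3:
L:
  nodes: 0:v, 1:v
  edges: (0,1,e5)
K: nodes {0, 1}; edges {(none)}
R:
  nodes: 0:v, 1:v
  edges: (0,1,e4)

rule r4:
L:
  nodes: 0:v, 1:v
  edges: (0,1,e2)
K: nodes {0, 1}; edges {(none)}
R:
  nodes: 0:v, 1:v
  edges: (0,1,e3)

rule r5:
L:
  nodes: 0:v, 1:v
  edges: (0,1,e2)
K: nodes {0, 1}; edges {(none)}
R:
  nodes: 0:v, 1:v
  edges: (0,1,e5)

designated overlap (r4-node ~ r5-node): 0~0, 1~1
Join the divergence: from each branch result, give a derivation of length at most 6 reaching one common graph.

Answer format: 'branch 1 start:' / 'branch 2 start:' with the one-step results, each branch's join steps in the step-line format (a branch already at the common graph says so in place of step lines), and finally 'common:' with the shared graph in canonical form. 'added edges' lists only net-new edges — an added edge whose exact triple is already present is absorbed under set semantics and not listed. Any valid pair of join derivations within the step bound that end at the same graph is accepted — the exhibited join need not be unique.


branch 1 start:
nodes: 0:v, 1:v
edges: (0,1,e3)
branch 2 start:
nodes: 0:v, 1:v
edges: (0,1,e5)
branch 1 step 1: rule r2; match: 0->0, 1->1; deleted nodes (none); deleted edges (0,1,e3); added nodes (none); added edges (0,1,e); result: nodes: 0:v, 1:v edges: (0,1,e)
branch 1 step 2: rule r1; match: 0->0, 1->1; deleted nodes (none); deleted edges (0,1,e); added nodes (none); added edges (0,1,e4); result: nodes: 0:v, 1:v edges: (0,1,e4)
branch 2 step 1: rule r3; match: 0->0, 1->1; deleted nodes (none); deleted edges (0,1,e5); added nodes (none); added edges (0,1,e4); result: nodes: 0:v, 1:v edges: (0,1,e4)
common:
nodes: 0:v, 1:v
edges: (0,1,e4)
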